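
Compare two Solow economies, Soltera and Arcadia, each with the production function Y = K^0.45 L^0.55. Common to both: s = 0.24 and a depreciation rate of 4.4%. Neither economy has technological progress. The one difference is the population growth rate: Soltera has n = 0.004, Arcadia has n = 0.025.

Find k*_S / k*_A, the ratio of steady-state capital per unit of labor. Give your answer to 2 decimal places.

ratio ≈ 1.93

Steady-state k* = [s/(n + δ)]^(1/(1−α)), so the ratio is [ (s_S/(n + δ)_S) / (s_A/(n + δ)_A) ]^1.8182.
s_S/(n + δ)_S = 0.24/0.048 = 5.0000; s_A/(n + δ)_A = 0.24/0.069 = 3.4783.
Ratio = (5.0000/3.4783)^1.8182 = 1.4375^1.8182 ≈ 1.9345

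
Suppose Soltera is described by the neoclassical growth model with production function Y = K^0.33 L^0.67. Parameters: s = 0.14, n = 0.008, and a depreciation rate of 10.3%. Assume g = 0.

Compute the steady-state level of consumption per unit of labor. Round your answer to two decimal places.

In steady state, investment equals break-even investment: s·k^α = (n + δ)·k.
Rearranging, k^(1−α) = s / (n + δ).
k^0.67 = 0.14 / (0.008 + 0.103) = 0.14 / 0.111 = 1.2613
k* = 1.2613^(1/0.67) ≈ 1.4141
y* = (k*)^α = 1.4141^0.33 ≈ 1.1211
c* = (1 − s)·y* = (1 − 0.14) × 1.1211 ≈ 0.9641

c* ≈ 0.96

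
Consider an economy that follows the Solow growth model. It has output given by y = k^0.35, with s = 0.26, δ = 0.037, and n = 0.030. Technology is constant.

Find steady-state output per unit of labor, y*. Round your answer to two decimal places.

y* = 2.08

In steady state, investment equals break-even investment: s·k^α = (n + δ)·k.
Rearranging, k^(1−α) = s / (n + δ).
k^0.65 = 0.26 / (0.030 + 0.037) = 0.26 / 0.067 = 3.8806
k* = 3.8806^(1/0.65) ≈ 8.0538
y* = (k*)^α = 8.0538^0.35 ≈ 2.0754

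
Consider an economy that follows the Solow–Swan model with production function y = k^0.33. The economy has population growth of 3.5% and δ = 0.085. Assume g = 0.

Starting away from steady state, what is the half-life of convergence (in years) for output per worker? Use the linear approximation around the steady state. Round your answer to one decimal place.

Near the steady state the convergence rate is λ = (1 − α)(n + δ).
λ = (1 − 0.33) × 0.120 = 0.67 × 0.120 = 0.0804
Half-life = ln 2 / λ = 0.6931 / 0.0804 ≈ 8.62 years

half-life ≈ 8.6 years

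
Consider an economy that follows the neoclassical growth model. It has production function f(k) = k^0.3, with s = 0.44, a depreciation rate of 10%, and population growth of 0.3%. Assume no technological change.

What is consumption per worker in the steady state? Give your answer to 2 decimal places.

c* ≈ 1.04

Steady state requires s·f(k) = (n + δ)·k, i.e. s·k^α = (n + δ)·k.
Rearranging, k^(1−α) = s / (n + δ).
k^0.7 = 0.44 / (0.003 + 0.100) = 0.44 / 0.103 = 4.2718
k* = 4.2718^(1/0.7) ≈ 7.9593
y* = (k*)^α = 7.9593^0.3 ≈ 1.8632
c* = (1 − s)·y* = (1 − 0.44) × 1.8632 ≈ 1.0434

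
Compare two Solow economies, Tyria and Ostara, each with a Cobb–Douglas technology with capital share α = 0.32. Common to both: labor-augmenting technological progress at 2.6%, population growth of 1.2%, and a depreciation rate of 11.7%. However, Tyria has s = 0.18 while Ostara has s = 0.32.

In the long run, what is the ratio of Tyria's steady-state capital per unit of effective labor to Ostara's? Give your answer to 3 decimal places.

k*_T / k*_O ≈ 0.429

Steady-state k* = [s/(n + g + δ)]^(1/(1−α)), so the ratio is [ (s_T/(n + g + δ)_T) / (s_O/(n + g + δ)_O) ]^1.4706.
s_T/(n + g + δ)_T = 0.18/0.155 = 1.1613; s_O/(n + g + δ)_O = 0.32/0.155 = 2.0645.
Ratio = (1.1613/2.0645)^1.4706 = 0.5625^1.4706 ≈ 0.4291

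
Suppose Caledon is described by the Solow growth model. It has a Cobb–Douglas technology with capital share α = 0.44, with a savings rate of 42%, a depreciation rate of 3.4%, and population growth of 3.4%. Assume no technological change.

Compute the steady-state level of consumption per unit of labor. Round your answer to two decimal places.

c* = 2.43

Steady state requires s·f(k) = (n + δ)·k, i.e. s·k^α = (n + δ)·k.
Rearranging, k^(1−α) = s / (n + δ).
k^0.56 = 0.42 / (0.034 + 0.034) = 0.42 / 0.068 = 6.1765
k* = 6.1765^(1/0.56) ≈ 25.8250
y* = (k*)^α = 25.8250^0.44 ≈ 4.1812
c* = (1 − s)·y* = (1 − 0.42) × 4.1812 ≈ 2.4251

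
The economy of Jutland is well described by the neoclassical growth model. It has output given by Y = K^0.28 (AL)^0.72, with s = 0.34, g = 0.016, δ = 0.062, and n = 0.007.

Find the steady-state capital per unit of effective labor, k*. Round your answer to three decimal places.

Steady state requires s·f(k) = (n + g + δ)·k, i.e. s·k^α = (n + g + δ)·k.
Dividing both sides by k: k^(1−α) = s / (n + g + δ).
k^0.72 = 0.34 / (0.007 + 0.016 + 0.062) = 0.34 / 0.085 = 4.0000
k* = 4.0000^(1/0.72) ≈ 6.8580

k* = 6.858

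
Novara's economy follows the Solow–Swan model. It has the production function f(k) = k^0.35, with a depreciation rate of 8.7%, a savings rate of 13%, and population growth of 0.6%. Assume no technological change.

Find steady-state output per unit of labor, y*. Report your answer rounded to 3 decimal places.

y* ≈ 1.198

In steady state, investment equals break-even investment: s·k^α = (n + δ)·k.
Rearranging, k^(1−α) = s / (n + δ).
k^0.65 = 0.13 / (0.006 + 0.087) = 0.13 / 0.093 = 1.3978
k* = 1.3978^(1/0.65) ≈ 1.6740
y* = (k*)^α = 1.6740^0.35 ≈ 1.1976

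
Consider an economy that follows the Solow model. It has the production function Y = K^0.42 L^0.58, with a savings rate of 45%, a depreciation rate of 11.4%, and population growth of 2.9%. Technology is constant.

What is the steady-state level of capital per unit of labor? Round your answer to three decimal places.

k* ≈ 7.218

In steady state, investment equals break-even investment: s·k^α = (n + δ)·k.
Dividing both sides by k: k^(1−α) = s / (n + δ).
k^0.58 = 0.45 / (0.029 + 0.114) = 0.45 / 0.143 = 3.1469
k* = 3.1469^(1/0.58) ≈ 7.2180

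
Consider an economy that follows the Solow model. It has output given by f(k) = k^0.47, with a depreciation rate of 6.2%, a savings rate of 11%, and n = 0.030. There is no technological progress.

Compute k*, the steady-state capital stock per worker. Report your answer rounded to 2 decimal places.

k* ≈ 1.40

At the steady state, Δk = 0, so s·k^α = (n + δ)·k.
Dividing both sides by k: k^(1−α) = s / (n + δ).
k^0.53 = 0.11 / (0.030 + 0.062) = 0.11 / 0.092 = 1.1957
k* = 1.1957^(1/0.53) ≈ 1.4011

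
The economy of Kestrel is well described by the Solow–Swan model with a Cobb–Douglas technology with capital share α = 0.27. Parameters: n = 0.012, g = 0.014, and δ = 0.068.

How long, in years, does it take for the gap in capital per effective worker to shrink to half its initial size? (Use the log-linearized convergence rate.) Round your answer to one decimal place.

about 10.1 years

Near the steady state the convergence rate is λ = (1 − α)(n + g + δ).
λ = (1 − 0.27) × 0.094 = 0.73 × 0.094 = 0.06862
Half-life = ln 2 / λ = 0.6931 / 0.06862 ≈ 10.10 years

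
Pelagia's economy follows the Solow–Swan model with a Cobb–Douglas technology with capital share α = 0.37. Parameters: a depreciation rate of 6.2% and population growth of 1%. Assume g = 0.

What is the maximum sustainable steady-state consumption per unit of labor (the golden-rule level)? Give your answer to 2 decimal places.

c_gold ≈ 1.65

At the golden rule, f'(k) = n + δ, so α·k^(α−1) = n + δ and k_gold = (α/(n + δ))^(1/(1−α)).
k_gold = (0.37/0.072)^(1/0.63) = 5.1389^1.5873 ≈ 13.4389
c_gold = f(k_gold) − (n + δ)·k_gold = 2.6151 − 0.072×13.4389 ≈ 1.6475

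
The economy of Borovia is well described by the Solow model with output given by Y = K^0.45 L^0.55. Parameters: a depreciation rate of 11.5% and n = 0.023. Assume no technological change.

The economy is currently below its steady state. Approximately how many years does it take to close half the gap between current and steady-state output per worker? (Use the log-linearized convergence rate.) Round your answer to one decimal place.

about 9.1 years

Near the steady state the convergence rate is λ = (1 − α)(n + δ).
λ = (1 − 0.45) × 0.138 = 0.55 × 0.138 = 0.0759
Half-life = ln 2 / λ = 0.6931 / 0.0759 ≈ 9.13 years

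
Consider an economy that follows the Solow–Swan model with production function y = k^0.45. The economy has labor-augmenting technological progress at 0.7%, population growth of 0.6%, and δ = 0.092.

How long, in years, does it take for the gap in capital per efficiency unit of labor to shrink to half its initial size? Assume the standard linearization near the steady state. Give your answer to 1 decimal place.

Near the steady state the convergence rate is λ = (1 − α)(n + g + δ).
λ = (1 − 0.45) × 0.105 = 0.55 × 0.105 = 0.05775
Half-life = ln 2 / λ = 0.6931 / 0.05775 ≈ 12.00 years

about 12.0 years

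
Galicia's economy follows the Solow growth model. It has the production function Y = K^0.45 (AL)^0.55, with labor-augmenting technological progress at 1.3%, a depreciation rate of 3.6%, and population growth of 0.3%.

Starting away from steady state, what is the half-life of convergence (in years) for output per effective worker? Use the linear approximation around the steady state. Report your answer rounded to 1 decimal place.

about 24.2 years

Near the steady state the convergence rate is λ = (1 − α)(n + g + δ).
λ = (1 − 0.45) × 0.052 = 0.55 × 0.052 = 0.0286
Half-life = ln 2 / λ = 0.6931 / 0.0286 ≈ 24.23 years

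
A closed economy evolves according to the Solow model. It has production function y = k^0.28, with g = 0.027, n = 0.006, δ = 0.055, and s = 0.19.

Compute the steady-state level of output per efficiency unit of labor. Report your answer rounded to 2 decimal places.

y* = 1.35

Steady state requires s·f(k) = (n + g + δ)·k, i.e. s·k^α = (n + g + δ)·k.
Rearranging, k^(1−α) = s / (n + g + δ).
k^0.72 = 0.19 / (0.006 + 0.027 + 0.055) = 0.19 / 0.088 = 2.1591
k* = 2.1591^(1/0.72) ≈ 2.9125
y* = (k*)^α = 2.9125^0.28 ≈ 1.3489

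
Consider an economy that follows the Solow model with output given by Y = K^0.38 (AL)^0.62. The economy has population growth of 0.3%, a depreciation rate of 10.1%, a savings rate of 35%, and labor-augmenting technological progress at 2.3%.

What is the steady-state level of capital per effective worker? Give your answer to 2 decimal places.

Steady state requires s·f(k) = (n + g + δ)·k, i.e. s·k^α = (n + g + δ)·k.
Rearranging, k^(1−α) = s / (n + g + δ).
k^0.62 = 0.35 / (0.003 + 0.023 + 0.101) = 0.35 / 0.127 = 2.7559
k* = 2.7559^(1/0.62) ≈ 5.1298

k* = 5.13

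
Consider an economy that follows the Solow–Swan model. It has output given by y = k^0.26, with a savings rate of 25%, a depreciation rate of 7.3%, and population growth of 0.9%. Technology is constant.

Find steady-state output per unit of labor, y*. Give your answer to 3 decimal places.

y* ≈ 1.479

In steady state, investment equals break-even investment: s·k^α = (n + δ)·k.
Dividing both sides by k: k^(1−α) = s / (n + δ).
k^0.74 = 0.25 / (0.009 + 0.073) = 0.25 / 0.082 = 3.0488
k* = 3.0488^(1/0.74) ≈ 4.5105
y* = (k*)^α = 4.5105^0.26 ≈ 1.4794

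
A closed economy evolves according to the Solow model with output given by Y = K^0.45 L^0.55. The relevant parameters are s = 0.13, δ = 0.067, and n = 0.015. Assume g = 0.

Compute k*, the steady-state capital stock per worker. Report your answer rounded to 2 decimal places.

In steady state, investment equals break-even investment: s·k^α = (n + δ)·k.
Dividing both sides by k: k^(1−α) = s / (n + δ).
k^0.55 = 0.13 / (0.015 + 0.067) = 0.13 / 0.082 = 1.5854
k* = 1.5854^(1/0.55) ≈ 2.3115

k* ≈ 2.31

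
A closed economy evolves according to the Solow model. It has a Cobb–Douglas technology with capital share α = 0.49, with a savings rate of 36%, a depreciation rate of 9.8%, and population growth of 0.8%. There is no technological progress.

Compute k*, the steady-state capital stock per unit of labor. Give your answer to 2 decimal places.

k* ≈ 10.99

In steady state, investment equals break-even investment: s·k^α = (n + δ)·k.
Rearranging, k^(1−α) = s / (n + δ).
k^0.51 = 0.36 / (0.008 + 0.098) = 0.36 / 0.106 = 3.3962
k* = 3.3962^(1/0.51) ≈ 10.9942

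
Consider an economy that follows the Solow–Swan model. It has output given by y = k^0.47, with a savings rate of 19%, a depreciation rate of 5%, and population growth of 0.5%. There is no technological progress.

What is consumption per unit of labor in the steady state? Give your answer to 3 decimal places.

At the steady state, Δk = 0, so s·k^α = (n + δ)·k.
Rearranging, k^(1−α) = s / (n + δ).
k^0.53 = 0.19 / (0.005 + 0.050) = 0.19 / 0.055 = 3.4545
k* = 3.4545^(1/0.53) ≈ 10.3710
y* = (k*)^α = 10.3710^0.47 ≈ 3.0022
c* = (1 − s)·y* = (1 − 0.19) × 3.0022 ≈ 2.4318

c* = 2.432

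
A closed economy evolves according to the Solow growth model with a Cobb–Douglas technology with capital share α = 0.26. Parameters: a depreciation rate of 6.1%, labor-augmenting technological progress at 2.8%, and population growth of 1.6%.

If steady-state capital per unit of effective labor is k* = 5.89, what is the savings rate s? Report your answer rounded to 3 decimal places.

In steady state, investment equals break-even investment: s·k^α = (n + g + δ)·k.
So s / (n + g + δ) = (k*)^(1−α) = 5.89^0.74 = 3.7144.
Therefore s = 3.7144 × (n + g + δ) = 3.7144 × 0.105 = 0.3900.

s ≈ 0.390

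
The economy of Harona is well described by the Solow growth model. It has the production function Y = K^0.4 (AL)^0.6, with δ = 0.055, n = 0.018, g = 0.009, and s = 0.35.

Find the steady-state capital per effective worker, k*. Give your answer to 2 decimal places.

k* ≈ 11.23

In steady state, investment equals break-even investment: s·k^α = (n + g + δ)·k.
Dividing both sides by k: k^(1−α) = s / (n + g + δ).
k^0.6 = 0.35 / (0.018 + 0.009 + 0.055) = 0.35 / 0.082 = 4.2683
k* = 4.2683^(1/0.6) ≈ 11.2312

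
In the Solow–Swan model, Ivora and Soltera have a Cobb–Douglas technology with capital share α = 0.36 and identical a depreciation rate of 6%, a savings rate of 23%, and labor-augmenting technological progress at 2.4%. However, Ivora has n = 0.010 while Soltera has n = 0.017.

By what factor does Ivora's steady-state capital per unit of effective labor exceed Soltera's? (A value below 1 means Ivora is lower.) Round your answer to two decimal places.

k*_I / k*_S ≈ 1.12

Steady-state k* = [s/(n + g + δ)]^(1/(1−α)), so the ratio is [ (s_I/(n + g + δ)_I) / (s_S/(n + g + δ)_S) ]^1.5625.
s_I/(n + g + δ)_I = 0.23/0.094 = 2.4468; s_S/(n + g + δ)_S = 0.23/0.101 = 2.2772.
Ratio = (2.4468/2.2772)^1.5625 = 1.0745^1.5625 ≈ 1.1188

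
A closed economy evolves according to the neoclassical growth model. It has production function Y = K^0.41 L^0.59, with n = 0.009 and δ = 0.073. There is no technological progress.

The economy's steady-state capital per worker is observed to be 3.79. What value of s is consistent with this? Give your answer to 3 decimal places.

Steady state requires s·f(k) = (n + δ)·k, i.e. s·k^α = (n + δ)·k.
So s / (n + δ) = (k*)^(1−α) = 3.79^0.59 = 2.1948.
Therefore s = 2.1948 × (n + δ) = 2.1948 × 0.082 = 0.1800.

s ≈ 0.180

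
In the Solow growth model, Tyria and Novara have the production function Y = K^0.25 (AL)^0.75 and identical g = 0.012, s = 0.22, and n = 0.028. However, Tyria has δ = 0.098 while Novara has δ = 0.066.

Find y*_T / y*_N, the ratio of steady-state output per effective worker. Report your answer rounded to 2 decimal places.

Steady-state y* = [s/(n + g + δ)]^(α/(1−α)), so the ratio is [ (s_T/(n + g + δ)_T) / (s_N/(n + g + δ)_N) ]^0.3333.
s_T/(n + g + δ)_T = 0.22/0.138 = 1.5942; s_N/(n + g + δ)_N = 0.22/0.106 = 2.0755.
Ratio = (1.5942/2.0755)^0.3333 = 0.7681^0.3333 ≈ 0.9158

y*_T / y*_N ≈ 0.92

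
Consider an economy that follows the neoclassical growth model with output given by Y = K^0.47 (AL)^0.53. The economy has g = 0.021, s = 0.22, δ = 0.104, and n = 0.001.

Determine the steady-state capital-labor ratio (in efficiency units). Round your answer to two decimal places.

At the steady state, Δk = 0, so s·k^α = (n + g + δ)·k.
Dividing both sides by k: k^(1−α) = s / (n + g + δ).
k^0.53 = 0.22 / (0.001 + 0.021 + 0.104) = 0.22 / 0.126 = 1.7460
k* = 1.7460^(1/0.53) ≈ 2.8621

k* ≈ 2.86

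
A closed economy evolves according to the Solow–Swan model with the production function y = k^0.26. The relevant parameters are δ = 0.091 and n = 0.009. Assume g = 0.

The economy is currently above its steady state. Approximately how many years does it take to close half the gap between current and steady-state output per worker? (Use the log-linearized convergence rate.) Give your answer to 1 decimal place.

Near the steady state the convergence rate is λ = (1 − α)(n + δ).
λ = (1 − 0.26) × 0.100 = 0.74 × 0.100 = 0.0740
Half-life = ln 2 / λ = 0.6931 / 0.0740 ≈ 9.37 years

about 9.4 years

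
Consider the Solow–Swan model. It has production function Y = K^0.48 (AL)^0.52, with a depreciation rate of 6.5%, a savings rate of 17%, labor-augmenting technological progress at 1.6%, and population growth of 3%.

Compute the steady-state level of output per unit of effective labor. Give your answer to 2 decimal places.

Steady state requires s·f(k) = (n + g + δ)·k, i.e. s·k^α = (n + g + δ)·k.
Rearranging, k^(1−α) = s / (n + g + δ).
k^0.52 = 0.17 / (0.030 + 0.016 + 0.065) = 0.17 / 0.111 = 1.5315
k* = 1.5315^(1/0.52) ≈ 2.2698
y* = (k*)^α = 2.2698^0.48 ≈ 1.4821

y* ≈ 1.48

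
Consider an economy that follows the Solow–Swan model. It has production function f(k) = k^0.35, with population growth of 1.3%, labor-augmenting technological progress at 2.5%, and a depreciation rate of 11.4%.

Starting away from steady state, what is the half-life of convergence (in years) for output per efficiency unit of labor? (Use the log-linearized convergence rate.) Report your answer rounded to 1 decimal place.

Near the steady state the convergence rate is λ = (1 − α)(n + g + δ).
λ = (1 − 0.35) × 0.152 = 0.65 × 0.152 = 0.0988
Half-life = ln 2 / λ = 0.6931 / 0.0988 ≈ 7.02 years

t_½ ≈ 7.0 years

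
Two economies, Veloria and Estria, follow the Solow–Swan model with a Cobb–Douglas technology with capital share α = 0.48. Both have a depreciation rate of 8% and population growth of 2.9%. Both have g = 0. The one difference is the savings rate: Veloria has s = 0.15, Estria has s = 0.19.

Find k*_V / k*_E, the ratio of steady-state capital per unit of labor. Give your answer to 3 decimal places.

ratio ≈ 0.635

Steady-state k* = [s/(n + δ)]^(1/(1−α)), so the ratio is [ (s_V/(n + δ)_V) / (s_E/(n + δ)_E) ]^1.9231.
s_V/(n + δ)_V = 0.15/0.109 = 1.3761; s_E/(n + δ)_E = 0.19/0.109 = 1.7431.
Ratio = (1.3761/1.7431)^1.9231 = 0.7895^1.9231 ≈ 0.6347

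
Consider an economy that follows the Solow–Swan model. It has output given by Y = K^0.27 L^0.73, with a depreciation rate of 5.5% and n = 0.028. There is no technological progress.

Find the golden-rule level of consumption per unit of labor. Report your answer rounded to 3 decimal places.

At the golden rule, f'(k) = n + δ, so α·k^(α−1) = n + δ and k_gold = (α/(n + δ))^(1/(1−α)).
k_gold = (0.27/0.083)^(1/0.73) = 3.2530^1.3699 ≈ 5.0324
c_gold = f(k_gold) − (n + δ)·k_gold = 1.5470 − 0.083×5.0324 ≈ 1.1293

c_gold ≈ 1.129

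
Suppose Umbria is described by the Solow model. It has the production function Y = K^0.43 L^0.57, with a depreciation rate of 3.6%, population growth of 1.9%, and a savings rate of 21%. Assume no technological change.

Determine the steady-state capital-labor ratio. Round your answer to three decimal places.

Steady state requires s·f(k) = (n + δ)·k, i.e. s·k^α = (n + δ)·k.
Dividing both sides by k: k^(1−α) = s / (n + δ).
k^0.57 = 0.21 / (0.019 + 0.036) = 0.21 / 0.055 = 3.8182
k* = 3.8182^(1/0.57) ≈ 10.4907

k* ≈ 10.491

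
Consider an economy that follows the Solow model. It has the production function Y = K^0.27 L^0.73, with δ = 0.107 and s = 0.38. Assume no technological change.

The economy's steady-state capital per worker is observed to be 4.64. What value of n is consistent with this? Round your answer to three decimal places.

n ≈ 0.017

At the steady state, Δk = 0, so s·k^α = (n + δ)·k.
So s / (n + δ) = (k*)^(1−α) = 4.64^0.73 = 3.0659.
Therefore n + δ = s / 3.0659 = 0.38 / 3.0659 = 0.1239, so n = 0.1239 − 0.107 = 0.0169.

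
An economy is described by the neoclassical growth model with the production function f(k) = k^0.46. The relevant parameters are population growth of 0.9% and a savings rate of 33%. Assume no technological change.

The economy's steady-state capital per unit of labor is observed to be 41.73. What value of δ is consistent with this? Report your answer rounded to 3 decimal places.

δ ≈ 0.035

In steady state, investment equals break-even investment: s·k^α = (n + δ)·k.
So s / (n + δ) = (k*)^(1−α) = 41.73^0.54 = 7.4997.
Therefore n + δ = s / 7.4997 = 0.33 / 7.4997 = 0.0440, so δ = 0.0440 − 0.009 = 0.0350.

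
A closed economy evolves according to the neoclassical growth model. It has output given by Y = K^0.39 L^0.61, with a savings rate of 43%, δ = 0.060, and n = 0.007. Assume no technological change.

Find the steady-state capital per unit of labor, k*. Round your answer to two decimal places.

k* = 21.07

In steady state, investment equals break-even investment: s·k^α = (n + δ)·k.
Rearranging, k^(1−α) = s / (n + δ).
k^0.61 = 0.43 / (0.007 + 0.060) = 0.43 / 0.067 = 6.4179
k* = 6.4179^(1/0.61) ≈ 21.0666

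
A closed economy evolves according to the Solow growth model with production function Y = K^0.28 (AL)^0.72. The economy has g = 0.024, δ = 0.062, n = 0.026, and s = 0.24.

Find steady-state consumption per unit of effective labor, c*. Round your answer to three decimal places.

At the steady state, Δk = 0, so s·k^α = (n + g + δ)·k.
Rearranging, k^(1−α) = s / (n + g + δ).
k^0.72 = 0.24 / (0.026 + 0.024 + 0.062) = 0.24 / 0.112 = 2.1429
k* = 2.1429^(1/0.72) ≈ 2.8822
y* = (k*)^α = 2.8822^0.28 ≈ 1.3450
c* = (1 − s)·y* = (1 − 0.24) × 1.3450 ≈ 1.0222

c* ≈ 1.022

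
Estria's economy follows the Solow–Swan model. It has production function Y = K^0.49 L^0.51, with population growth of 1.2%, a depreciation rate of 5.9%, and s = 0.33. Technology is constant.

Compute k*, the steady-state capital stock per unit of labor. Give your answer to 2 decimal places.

k* = 20.34

At the steady state, Δk = 0, so s·k^α = (n + δ)·k.
Rearranging, k^(1−α) = s / (n + δ).
k^0.51 = 0.33 / (0.012 + 0.059) = 0.33 / 0.071 = 4.6479
k* = 4.6479^(1/0.51) ≈ 20.3398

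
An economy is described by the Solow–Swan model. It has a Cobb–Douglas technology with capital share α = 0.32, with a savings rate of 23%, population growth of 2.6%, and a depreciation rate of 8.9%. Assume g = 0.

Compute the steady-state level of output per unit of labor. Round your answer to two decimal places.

y* = 1.39

At the steady state, Δk = 0, so s·k^α = (n + δ)·k.
Rearranging, k^(1−α) = s / (n + δ).
k^0.68 = 0.23 / (0.026 + 0.089) = 0.23 / 0.115 = 2.0000
k* = 2.0000^(1/0.68) ≈ 2.7713
y* = (k*)^α = 2.7713^0.32 ≈ 1.3857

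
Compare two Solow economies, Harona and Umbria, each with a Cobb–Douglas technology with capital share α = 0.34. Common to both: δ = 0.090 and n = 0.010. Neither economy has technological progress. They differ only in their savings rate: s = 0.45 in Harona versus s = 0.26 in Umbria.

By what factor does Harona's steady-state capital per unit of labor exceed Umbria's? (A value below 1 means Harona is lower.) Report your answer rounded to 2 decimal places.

k*_H / k*_U ≈ 2.30

Steady-state k* = [s/(n + δ)]^(1/(1−α)), so the ratio is [ (s_H/(n + δ)_H) / (s_U/(n + δ)_U) ]^1.5152.
s_H/(n + δ)_H = 0.45/0.100 = 4.5000; s_U/(n + δ)_U = 0.26/0.100 = 2.6000.
Ratio = (4.5000/2.6000)^1.5152 = 1.7308^1.5152 ≈ 2.2961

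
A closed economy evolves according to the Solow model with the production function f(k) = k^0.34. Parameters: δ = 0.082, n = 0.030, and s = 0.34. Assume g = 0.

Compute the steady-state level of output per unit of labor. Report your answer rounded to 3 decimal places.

y* = 1.772

In steady state, investment equals break-even investment: s·k^α = (n + δ)·k.
Dividing both sides by k: k^(1−α) = s / (n + δ).
k^0.66 = 0.34 / (0.030 + 0.082) = 0.34 / 0.112 = 3.0357
k* = 3.0357^(1/0.66) ≈ 5.3789
y* = (k*)^α = 5.3789^0.34 ≈ 1.7719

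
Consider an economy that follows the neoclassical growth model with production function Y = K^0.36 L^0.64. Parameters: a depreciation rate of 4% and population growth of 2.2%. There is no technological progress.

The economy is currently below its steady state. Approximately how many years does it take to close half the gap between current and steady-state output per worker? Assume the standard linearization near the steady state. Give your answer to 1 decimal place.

Near the steady state the convergence rate is λ = (1 − α)(n + δ).
λ = (1 − 0.36) × 0.062 = 0.64 × 0.062 = 0.03968
Half-life = ln 2 / λ = 0.6931 / 0.03968 ≈ 17.47 years

about 17.5 years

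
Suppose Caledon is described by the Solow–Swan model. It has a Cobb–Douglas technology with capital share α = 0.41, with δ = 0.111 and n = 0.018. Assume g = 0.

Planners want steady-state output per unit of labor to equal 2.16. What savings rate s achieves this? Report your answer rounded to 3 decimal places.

Steady state requires s·f(k) = (n + δ)·k, i.e. s·k^α = (n + δ)·k.
Since y* = [s/(n + δ)]^(α/(1−α)), we have s/(n + δ) = (y*)^((1−α)/α) = 2.16^1.439 = 3.0289.
Therefore s = 3.0289 × (n + δ) = 3.0289 × 0.129 = 0.3907.

s ≈ 0.391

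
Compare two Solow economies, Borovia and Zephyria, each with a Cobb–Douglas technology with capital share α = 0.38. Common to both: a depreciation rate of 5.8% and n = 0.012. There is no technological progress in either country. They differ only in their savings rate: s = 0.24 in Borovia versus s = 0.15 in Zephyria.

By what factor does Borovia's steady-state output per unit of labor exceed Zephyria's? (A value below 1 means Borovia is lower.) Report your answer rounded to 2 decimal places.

Steady-state y* = [s/(n + δ)]^(α/(1−α)), so the ratio is [ (s_B/(n + δ)_B) / (s_Z/(n + δ)_Z) ]^0.6129.
s_B/(n + δ)_B = 0.24/0.070 = 3.4286; s_Z/(n + δ)_Z = 0.15/0.070 = 2.1429.
Ratio = (3.4286/2.1429)^0.6129 = 1.6000^0.6129 ≈ 1.3338

ratio ≈ 1.33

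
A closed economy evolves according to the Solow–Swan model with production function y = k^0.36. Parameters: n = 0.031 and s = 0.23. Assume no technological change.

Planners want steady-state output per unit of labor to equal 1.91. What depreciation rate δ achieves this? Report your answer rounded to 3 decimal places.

δ ≈ 0.042

In steady state, investment equals break-even investment: s·k^α = (n + δ)·k.
Since y* = [s/(n + δ)]^(α/(1−α)), we have s/(n + δ) = (y*)^((1−α)/α) = 1.91^1.7778 = 3.1595.
Therefore n + δ = s / 3.1595 = 0.23 / 3.1595 = 0.0728, so δ = 0.0728 − 0.031 = 0.0418.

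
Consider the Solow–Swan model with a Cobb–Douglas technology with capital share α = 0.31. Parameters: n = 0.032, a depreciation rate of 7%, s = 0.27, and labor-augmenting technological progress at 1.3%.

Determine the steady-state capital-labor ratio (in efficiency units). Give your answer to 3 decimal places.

In steady state, investment equals break-even investment: s·k^α = (n + g + δ)·k.
Dividing both sides by k: k^(1−α) = s / (n + g + δ).
k^0.69 = 0.27 / (0.032 + 0.013 + 0.070) = 0.27 / 0.115 = 2.3478
k* = 2.3478^(1/0.69) ≈ 3.4450

k* ≈ 3.445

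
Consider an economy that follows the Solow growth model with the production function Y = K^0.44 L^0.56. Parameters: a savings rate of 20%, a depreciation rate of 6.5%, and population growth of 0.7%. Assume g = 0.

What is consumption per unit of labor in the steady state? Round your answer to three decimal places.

c* = 1.785

Steady state requires s·f(k) = (n + δ)·k, i.e. s·k^α = (n + δ)·k.
Dividing both sides by k: k^(1−α) = s / (n + δ).
k^0.56 = 0.20 / (0.007 + 0.065) = 0.20 / 0.072 = 2.7778
k* = 2.7778^(1/0.56) ≈ 6.1990
y* = (k*)^α = 6.1990^0.44 ≈ 2.2316
c* = (1 − s)·y* = (1 − 0.20) × 2.2316 ≈ 1.7853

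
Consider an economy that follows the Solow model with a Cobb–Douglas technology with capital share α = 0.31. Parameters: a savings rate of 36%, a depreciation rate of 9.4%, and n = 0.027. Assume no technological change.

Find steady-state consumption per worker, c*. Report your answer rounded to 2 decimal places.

c* = 1.04

At the steady state, Δk = 0, so s·k^α = (n + δ)·k.
Rearranging, k^(1−α) = s / (n + δ).
k^0.69 = 0.36 / (0.027 + 0.094) = 0.36 / 0.121 = 2.9752
k* = 2.9752^(1/0.69) ≈ 4.8557
y* = (k*)^α = 4.8557^0.31 ≈ 1.6321
c* = (1 − s)·y* = (1 − 0.36) × 1.6321 ≈ 1.0445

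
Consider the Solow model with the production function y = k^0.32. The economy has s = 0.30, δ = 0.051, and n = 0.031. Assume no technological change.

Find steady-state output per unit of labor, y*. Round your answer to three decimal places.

y* = 1.841

At the steady state, Δk = 0, so s·k^α = (n + δ)·k.
Dividing both sides by k: k^(1−α) = s / (n + δ).
k^0.68 = 0.30 / (0.031 + 0.051) = 0.30 / 0.082 = 3.6585
k* = 3.6585^(1/0.68) ≈ 6.7358
y* = (k*)^α = 6.7358^0.32 ≈ 1.8411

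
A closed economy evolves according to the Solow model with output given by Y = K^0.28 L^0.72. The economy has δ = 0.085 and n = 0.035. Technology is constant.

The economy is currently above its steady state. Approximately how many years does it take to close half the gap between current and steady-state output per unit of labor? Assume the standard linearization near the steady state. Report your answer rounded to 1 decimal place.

Near the steady state the convergence rate is λ = (1 − α)(n + δ).
λ = (1 − 0.28) × 0.120 = 0.72 × 0.120 = 0.0864
Half-life = ln 2 / λ = 0.6931 / 0.0864 ≈ 8.02 years

about 8.0 years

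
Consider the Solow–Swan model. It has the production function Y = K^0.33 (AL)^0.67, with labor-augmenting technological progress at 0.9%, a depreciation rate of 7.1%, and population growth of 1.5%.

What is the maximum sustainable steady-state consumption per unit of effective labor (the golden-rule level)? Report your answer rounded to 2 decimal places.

At the golden rule, f'(k) = n + g + δ, so α·k^(α−1) = n + g + δ and k_gold = (α/(n + g + δ))^(1/(1−α)).
k_gold = (0.33/0.095)^(1/0.67) = 3.4737^1.4925 ≈ 6.4141
c_gold = f(k_gold) − (n + g + δ)·k_gold = 1.8465 − 0.095×6.4141 ≈ 1.2372

c_gold ≈ 1.24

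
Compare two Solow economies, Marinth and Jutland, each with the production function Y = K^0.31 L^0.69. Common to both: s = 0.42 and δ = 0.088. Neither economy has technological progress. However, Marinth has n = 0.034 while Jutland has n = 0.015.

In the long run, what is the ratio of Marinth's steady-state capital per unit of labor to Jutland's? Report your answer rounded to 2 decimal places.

ratio ≈ 0.78

Steady-state k* = [s/(n + δ)]^(1/(1−α)), so the ratio is [ (s_M/(n + δ)_M) / (s_J/(n + δ)_J) ]^1.4493.
s_M/(n + δ)_M = 0.42/0.122 = 3.4426; s_J/(n + δ)_J = 0.42/0.103 = 4.0777.
Ratio = (3.4426/4.0777)^1.4493 = 0.8443^1.4493 ≈ 0.7825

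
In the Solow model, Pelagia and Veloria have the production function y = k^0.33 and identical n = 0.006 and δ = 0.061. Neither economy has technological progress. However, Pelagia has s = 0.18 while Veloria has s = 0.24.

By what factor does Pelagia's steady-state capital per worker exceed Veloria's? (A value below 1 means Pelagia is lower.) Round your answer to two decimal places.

Steady-state k* = [s/(n + δ)]^(1/(1−α)), so the ratio is [ (s_P/(n + δ)_P) / (s_V/(n + δ)_V) ]^1.4925.
s_P/(n + δ)_P = 0.18/0.067 = 2.6866; s_V/(n + δ)_V = 0.24/0.067 = 3.5821.
Ratio = (2.6866/3.5821)^1.4925 = 0.7500^1.4925 ≈ 0.6509

ratio ≈ 0.65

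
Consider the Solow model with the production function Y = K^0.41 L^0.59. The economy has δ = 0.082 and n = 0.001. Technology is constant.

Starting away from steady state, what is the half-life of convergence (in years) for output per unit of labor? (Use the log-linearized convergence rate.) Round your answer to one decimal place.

t_½ ≈ 14.2 years

Near the steady state the convergence rate is λ = (1 − α)(n + δ).
λ = (1 − 0.41) × 0.083 = 0.59 × 0.083 = 0.04897
Half-life = ln 2 / λ = 0.6931 / 0.04897 ≈ 14.15 years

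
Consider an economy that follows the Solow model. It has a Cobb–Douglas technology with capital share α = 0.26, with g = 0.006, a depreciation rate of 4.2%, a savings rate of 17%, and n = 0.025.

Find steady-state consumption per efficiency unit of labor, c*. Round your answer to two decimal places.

c* ≈ 1.12

At the steady state, Δk = 0, so s·k^α = (n + g + δ)·k.
Dividing both sides by k: k^(1−α) = s / (n + g + δ).
k^0.74 = 0.17 / (0.025 + 0.006 + 0.042) = 0.17 / 0.073 = 2.3288
k* = 2.3288^(1/0.74) ≈ 3.1342
y* = (k*)^α = 3.1342^0.26 ≈ 1.3458
c* = (1 − s)·y* = (1 − 0.17) × 1.3458 ≈ 1.1170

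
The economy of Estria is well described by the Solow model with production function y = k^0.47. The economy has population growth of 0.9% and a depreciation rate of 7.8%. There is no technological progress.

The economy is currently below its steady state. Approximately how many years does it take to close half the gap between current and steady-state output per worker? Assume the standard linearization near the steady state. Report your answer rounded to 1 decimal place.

Near the steady state the convergence rate is λ = (1 − α)(n + δ).
λ = (1 − 0.47) × 0.087 = 0.53 × 0.087 = 0.04611
Half-life = ln 2 / λ = 0.6931 / 0.04611 ≈ 15.03 years

half-life ≈ 15.0 years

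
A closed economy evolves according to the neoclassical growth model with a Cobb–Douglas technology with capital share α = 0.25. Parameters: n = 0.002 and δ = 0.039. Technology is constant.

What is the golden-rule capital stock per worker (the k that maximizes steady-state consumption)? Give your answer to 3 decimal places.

The golden rule sets f'(k) = n + δ, i.e. α·k^(α−1) = n + δ.
So k^(1−α) = α / (n + δ) = 0.25 / 0.041 = 6.0976.
k_gold = 6.0976^(1/0.75) ≈ 11.1398

k_gold ≈ 11.140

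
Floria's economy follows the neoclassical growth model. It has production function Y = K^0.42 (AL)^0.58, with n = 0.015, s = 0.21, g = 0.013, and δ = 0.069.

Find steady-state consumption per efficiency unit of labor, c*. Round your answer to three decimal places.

c* = 1.382

At the steady state, Δk = 0, so s·k^α = (n + g + δ)·k.
Dividing both sides by k: k^(1−α) = s / (n + g + δ).
k^0.58 = 0.21 / (0.015 + 0.013 + 0.069) = 0.21 / 0.097 = 2.1649
k* = 2.1649^(1/0.58) ≈ 3.7874
y* = (k*)^α = 3.7874^0.42 ≈ 1.7495
c* = (1 − s)·y* = (1 − 0.21) × 1.7495 ≈ 1.3821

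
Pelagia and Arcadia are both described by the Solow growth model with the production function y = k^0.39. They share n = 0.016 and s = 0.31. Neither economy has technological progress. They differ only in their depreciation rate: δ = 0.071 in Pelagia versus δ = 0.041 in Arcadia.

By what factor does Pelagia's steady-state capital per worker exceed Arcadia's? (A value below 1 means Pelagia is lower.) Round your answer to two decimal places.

Steady-state k* = [s/(n + δ)]^(1/(1−α)), so the ratio is [ (s_P/(n + δ)_P) / (s_A/(n + δ)_A) ]^1.6393.
s_P/(n + δ)_P = 0.31/0.087 = 3.5632; s_A/(n + δ)_A = 0.31/0.057 = 5.4386.
Ratio = (3.5632/5.4386)^1.6393 = 0.6552^1.6393 ≈ 0.5000

ratio ≈ 0.50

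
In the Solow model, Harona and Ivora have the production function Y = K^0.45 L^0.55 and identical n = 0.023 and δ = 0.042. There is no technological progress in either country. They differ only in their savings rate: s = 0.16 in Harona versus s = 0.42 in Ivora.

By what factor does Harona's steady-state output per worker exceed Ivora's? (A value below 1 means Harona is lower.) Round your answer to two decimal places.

Steady-state y* = [s/(n + δ)]^(α/(1−α)), so the ratio is [ (s_H/(n + δ)_H) / (s_I/(n + δ)_I) ]^0.8182.
s_H/(n + δ)_H = 0.16/0.065 = 2.4615; s_I/(n + δ)_I = 0.42/0.065 = 6.4615.
Ratio = (2.4615/6.4615)^0.8182 = 0.3809^0.8182 ≈ 0.4540

ratio ≈ 0.45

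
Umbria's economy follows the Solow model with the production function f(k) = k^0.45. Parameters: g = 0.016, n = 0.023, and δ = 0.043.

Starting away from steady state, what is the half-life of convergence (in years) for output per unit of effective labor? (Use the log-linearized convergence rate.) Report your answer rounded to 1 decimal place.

Near the steady state the convergence rate is λ = (1 − α)(n + g + δ).
λ = (1 − 0.45) × 0.082 = 0.55 × 0.082 = 0.0451
Half-life = ln 2 / λ = 0.6931 / 0.0451 ≈ 15.37 years

t_½ ≈ 15.4 years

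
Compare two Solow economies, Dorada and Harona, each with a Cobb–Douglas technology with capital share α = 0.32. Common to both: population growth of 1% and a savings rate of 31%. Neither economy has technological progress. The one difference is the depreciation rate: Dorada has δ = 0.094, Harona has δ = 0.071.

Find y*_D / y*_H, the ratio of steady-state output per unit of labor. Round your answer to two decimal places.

Steady-state y* = [s/(n + δ)]^(α/(1−α)), so the ratio is [ (s_D/(n + δ)_D) / (s_H/(n + δ)_H) ]^0.4706.
s_D/(n + δ)_D = 0.31/0.104 = 2.9808; s_H/(n + δ)_H = 0.31/0.081 = 3.8272.
Ratio = (2.9808/3.8272)^0.4706 = 0.7788^0.4706 ≈ 0.8890

ratio ≈ 0.89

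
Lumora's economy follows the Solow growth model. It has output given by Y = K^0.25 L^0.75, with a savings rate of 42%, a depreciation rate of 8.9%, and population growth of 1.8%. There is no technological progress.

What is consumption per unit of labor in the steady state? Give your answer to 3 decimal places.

In steady state, investment equals break-even investment: s·k^α = (n + δ)·k.
Dividing both sides by k: k^(1−α) = s / (n + δ).
k^0.75 = 0.42 / (0.018 + 0.089) = 0.42 / 0.107 = 3.9252
k* = 3.9252^(1/0.75) ≈ 6.1918
y* = (k*)^α = 6.1918^0.25 ≈ 1.5774
c* = (1 − s)·y* = (1 − 0.42) × 1.5774 ≈ 0.9149

c* ≈ 0.915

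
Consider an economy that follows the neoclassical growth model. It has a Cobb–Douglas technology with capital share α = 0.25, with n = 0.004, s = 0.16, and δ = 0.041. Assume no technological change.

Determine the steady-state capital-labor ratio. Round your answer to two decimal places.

k* = 5.43

In steady state, investment equals break-even investment: s·k^α = (n + δ)·k.
Rearranging, k^(1−α) = s / (n + δ).
k^0.75 = 0.16 / (0.004 + 0.041) = 0.16 / 0.045 = 3.5556
k* = 3.5556^(1/0.75) ≈ 5.4269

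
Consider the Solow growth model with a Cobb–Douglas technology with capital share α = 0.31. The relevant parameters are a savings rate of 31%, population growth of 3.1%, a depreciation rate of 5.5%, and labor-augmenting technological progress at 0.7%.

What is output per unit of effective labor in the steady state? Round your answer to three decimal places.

y* = 1.718

In steady state, investment equals break-even investment: s·k^α = (n + g + δ)·k.
Dividing both sides by k: k^(1−α) = s / (n + g + δ).
k^0.69 = 0.31 / (0.031 + 0.007 + 0.055) = 0.31 / 0.093 = 3.3333
k* = 3.3333^(1/0.69) ≈ 5.7252
y* = (k*)^α = 5.7252^0.31 ≈ 1.7176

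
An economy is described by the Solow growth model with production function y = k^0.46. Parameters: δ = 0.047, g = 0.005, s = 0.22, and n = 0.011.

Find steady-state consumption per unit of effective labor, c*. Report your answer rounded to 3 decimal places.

Steady state requires s·f(k) = (n + g + δ)·k, i.e. s·k^α = (n + g + δ)·k.
Dividing both sides by k: k^(1−α) = s / (n + g + δ).
k^0.54 = 0.22 / (0.011 + 0.005 + 0.047) = 0.22 / 0.063 = 3.4921
k* = 3.4921^(1/0.54) ≈ 10.1325
y* = (k*)^α = 10.1325^0.46 ≈ 2.9015
c* = (1 − s)·y* = (1 − 0.22) × 2.9015 ≈ 2.2632

c* = 2.263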